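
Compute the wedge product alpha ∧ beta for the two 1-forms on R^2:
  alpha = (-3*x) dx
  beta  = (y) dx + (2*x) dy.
alpha ∧ beta = (-6*x^2) dx ∧ dy

Distribute the wedge, using dx_i ∧ dx_j = -dx_j ∧ dx_i and dx_i ∧ dx_i = 0. For each pair (i, j) with i < j, the coefficient of dx_i ∧ dx_j in alpha ∧ beta is (alpha_i * beta_j - alpha_j * beta_i). Collecting: alpha ∧ beta = (-6*x^2) dx ∧ dy.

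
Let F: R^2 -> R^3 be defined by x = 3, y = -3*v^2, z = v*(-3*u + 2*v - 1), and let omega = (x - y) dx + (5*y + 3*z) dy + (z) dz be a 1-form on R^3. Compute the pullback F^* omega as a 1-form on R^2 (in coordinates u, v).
F^* omega = (v^2*(9*u - 6*v + 3)) du + (v*(9*u^2 + 36*u*v + 6*u + 62*v^2 + 12*v + 1)) dv

Using F^*(f dg) = (f ∘ F) d(g ∘ F), substitute each coordinate x_i by F_i(u, v) in f_i, and replace dx_i by d F_i = (∂F_i/∂u) du + (∂F_i/∂v) dv.
  For the x component: f_1(F) = 3*v^2 + 3; d F_1 = (0) du + (0) dv
  For the y component: f_2(F) = 3*v*(-3*u - 3*v - 1); d F_2 = (0) du + (-6*v) dv
  For the z component: f_3(F) = v*(-3*u + 2*v - 1); d F_3 = (-3*v) du + (-3*u + 4*v - 1) dv
Combining and collecting du, dv coefficients:
  coeff of du: v^2*(9*u - 6*v + 3)
  coeff of dv: v*(9*u^2 + 36*u*v + 6*u + 62*v^2 + 12*v + 1)
F^* omega = (v^2*(9*u - 6*v + 3)) du + (v*(9*u^2 + 36*u*v + 6*u + 62*v^2 + 12*v + 1)) dv.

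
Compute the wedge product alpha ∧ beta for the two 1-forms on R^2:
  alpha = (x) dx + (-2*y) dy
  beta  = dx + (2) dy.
alpha ∧ beta = (2*x + 2*y) dx ∧ dy

Distribute the wedge, using dx_i ∧ dx_j = -dx_j ∧ dx_i and dx_i ∧ dx_i = 0. For each pair (i, j) with i < j, the coefficient of dx_i ∧ dx_j in alpha ∧ beta is (alpha_i * beta_j - alpha_j * beta_i). Collecting: alpha ∧ beta = (2*x + 2*y) dx ∧ dy.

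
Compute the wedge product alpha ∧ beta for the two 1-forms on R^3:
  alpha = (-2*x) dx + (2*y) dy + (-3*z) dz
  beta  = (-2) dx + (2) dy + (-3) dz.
alpha ∧ beta = (-4*x + 4*y) dx ∧ dy + (6*x - 6*z) dx ∧ dz + (-6*y + 6*z) dy ∧ dz

Distribute the wedge, using dx_i ∧ dx_j = -dx_j ∧ dx_i and dx_i ∧ dx_i = 0. For each pair (i, j) with i < j, the coefficient of dx_i ∧ dx_j in alpha ∧ beta is (alpha_i * beta_j - alpha_j * beta_i). Collecting: alpha ∧ beta = (-4*x + 4*y) dx ∧ dy + (6*x - 6*z) dx ∧ dz + (-6*y + 6*z) dy ∧ dz.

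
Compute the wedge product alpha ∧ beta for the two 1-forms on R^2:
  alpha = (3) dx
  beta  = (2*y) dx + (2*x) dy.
alpha ∧ beta = (6*x) dx ∧ dy

Distribute the wedge, using dx_i ∧ dx_j = -dx_j ∧ dx_i and dx_i ∧ dx_i = 0. For each pair (i, j) with i < j, the coefficient of dx_i ∧ dx_j in alpha ∧ beta is (alpha_i * beta_j - alpha_j * beta_i). Collecting: alpha ∧ beta = (6*x) dx ∧ dy.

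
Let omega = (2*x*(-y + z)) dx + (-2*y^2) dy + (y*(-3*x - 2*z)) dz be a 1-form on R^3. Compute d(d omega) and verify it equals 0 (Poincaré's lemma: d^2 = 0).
d(d omega) = 0

Step 1: d omega = sum_{i<j} (∂f_j/∂x_i - ∂f_i/∂x_j) dx_i ∧ dx_j:
  coeff of dx ∧ dy: 2*x
  coeff of dx ∧ dz: -2*x - 3*y
  coeff of dy ∧ dz: -3*x - 2*z
Step 2: Apply d again to each 2-form coefficient. The only possible 3-form in R^3 is dx ∧ dy ∧ dz, with coefficient
  ∂(coeff of dy∧dz)/∂x - ∂(coeff of dx∧dz)/∂y + ∂(coeff of dx∧dy)/∂z
  = ∂/∂x (-3*x - 2*z) - ∂/∂y (-2*x - 3*y) + ∂/∂z (2*x).
Each of these terms simplifies to sums of mixed partials that cancel in pairs. The result is 0 (by equality of mixed partials for smooth functions — Schwarz / Clairaut).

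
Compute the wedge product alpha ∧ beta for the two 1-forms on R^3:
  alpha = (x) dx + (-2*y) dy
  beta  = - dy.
alpha ∧ beta = (-x) dx ∧ dy

Distribute the wedge, using dx_i ∧ dx_j = -dx_j ∧ dx_i and dx_i ∧ dx_i = 0. For each pair (i, j) with i < j, the coefficient of dx_i ∧ dx_j in alpha ∧ beta is (alpha_i * beta_j - alpha_j * beta_i). Collecting: alpha ∧ beta = (-x) dx ∧ dy.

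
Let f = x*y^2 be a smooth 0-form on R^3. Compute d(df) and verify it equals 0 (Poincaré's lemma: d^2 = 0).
d(df) = 0

Step 1: df = sum_i (∂f/∂x_i) dx_i = (y^2) dx + (2*x*y) dy + (0) dz.
Step 2: Apply d again. Using the 1-form formula, the coefficient of dx ∧ dy in d(df) is ∂^2 f/∂x ∂y - ∂^2 f/∂y ∂x = (2*y) - (2*y) = 0 (equality of mixed partials for smooth f).
Similarly for dx ∧ dz and dy ∧ dz — all coefficients vanish. So d(df) = 0.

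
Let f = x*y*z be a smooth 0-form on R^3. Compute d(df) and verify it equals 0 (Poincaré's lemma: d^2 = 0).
d(df) = 0

Step 1: df = sum_i (∂f/∂x_i) dx_i = (y*z) dx + (x*z) dy + (x*y) dz.
Step 2: Apply d again. Using the 1-form formula, the coefficient of dx ∧ dy in d(df) is ∂^2 f/∂x ∂y - ∂^2 f/∂y ∂x = (z) - (z) = 0 (equality of mixed partials for smooth f).
Similarly for dx ∧ dz and dy ∧ dz — all coefficients vanish. So d(df) = 0.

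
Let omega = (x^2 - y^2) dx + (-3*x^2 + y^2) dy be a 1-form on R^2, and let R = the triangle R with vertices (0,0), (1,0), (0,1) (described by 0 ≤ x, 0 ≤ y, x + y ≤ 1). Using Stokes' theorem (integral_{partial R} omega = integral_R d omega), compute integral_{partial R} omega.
integral_(partial R) omega = -2/3

Stokes: integral_partial_R omega = integral_R d omega with d omega = (∂Q/∂x - ∂P/∂y) dx ∧ dy.
  ∂Q/∂x = -6*x
  ∂P/∂y = -2*y
  integrand = ∂Q/∂x - ∂P/∂y = -6*x + 2*y.
Integrating over R: integral_0^1 integral_0^{1-x} (-6*x + 2*y) dy dx = -2/3.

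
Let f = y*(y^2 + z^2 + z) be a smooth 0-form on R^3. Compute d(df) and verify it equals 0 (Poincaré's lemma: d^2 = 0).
d(df) = 0

Step 1: df = sum_i (∂f/∂x_i) dx_i = (0) dx + (3*y^2 + z^2 + z) dy + (y*(2*z + 1)) dz.
Step 2: Apply d again. Using the 1-form formula, the coefficient of dx ∧ dy in d(df) is ∂^2 f/∂x ∂y - ∂^2 f/∂y ∂x = (0) - (0) = 0 (equality of mixed partials for smooth f).
Similarly for dx ∧ dz and dy ∧ dz — all coefficients vanish. So d(df) = 0.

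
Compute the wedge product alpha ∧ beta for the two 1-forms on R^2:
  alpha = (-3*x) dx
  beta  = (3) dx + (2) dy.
alpha ∧ beta = (-6*x) dx ∧ dy

Distribute the wedge, using dx_i ∧ dx_j = -dx_j ∧ dx_i and dx_i ∧ dx_i = 0. For each pair (i, j) with i < j, the coefficient of dx_i ∧ dx_j in alpha ∧ beta is (alpha_i * beta_j - alpha_j * beta_i). Collecting: alpha ∧ beta = (-6*x) dx ∧ dy.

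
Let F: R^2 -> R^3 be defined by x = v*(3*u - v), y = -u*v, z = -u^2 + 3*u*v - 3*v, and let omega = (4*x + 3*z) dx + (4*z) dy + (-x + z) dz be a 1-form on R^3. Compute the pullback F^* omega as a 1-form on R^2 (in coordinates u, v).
F^* omega = (2*u^3 - 8*u^2*v + 49*u*v^2 + 6*u*v - 9*v^3 - 24*v^2) du + (-8*u^3 + 57*u^2*v + 3*u^2 - 51*u*v^2 - 24*u*v + 8*v^3 + 15*v^2 + 9*v) dv

Using F^*(f dg) = (f ∘ F) d(g ∘ F), substitute each coordinate x_i by F_i(u, v) in f_i, and replace dx_i by d F_i = (∂F_i/∂u) du + (∂F_i/∂v) dv.
  For the x component: f_1(F) = -3*u^2 + 21*u*v - 4*v^2 - 9*v; d F_1 = (3*v) du + (3*u - 2*v) dv
  For the y component: f_2(F) = -4*u^2 + 12*u*v - 12*v; d F_2 = (-v) du + (-u) dv
  For the z component: f_3(F) = -u^2 + v^2 - 3*v; d F_3 = (-2*u + 3*v) du + (3*u - 3) dv
Combining and collecting du, dv coefficients:
  coeff of du: 2*u^3 - 8*u^2*v + 49*u*v^2 + 6*u*v - 9*v^3 - 24*v^2
  coeff of dv: -8*u^3 + 57*u^2*v + 3*u^2 - 51*u*v^2 - 24*u*v + 8*v^3 + 15*v^2 + 9*v
F^* omega = (2*u^3 - 8*u^2*v + 49*u*v^2 + 6*u*v - 9*v^3 - 24*v^2) du + (-8*u^3 + 57*u^2*v + 3*u^2 - 51*u*v^2 - 24*u*v + 8*v^3 + 15*v^2 + 9*v) dv.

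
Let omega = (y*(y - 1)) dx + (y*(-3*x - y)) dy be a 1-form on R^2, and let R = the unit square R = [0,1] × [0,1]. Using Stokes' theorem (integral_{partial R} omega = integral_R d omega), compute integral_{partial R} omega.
integral_(partial R) omega = -3/2

Stokes: integral_partial_R omega = integral_R d omega with d omega = (∂Q/∂x - ∂P/∂y) dx ∧ dy.
  ∂Q/∂x = -3*y
  ∂P/∂y = 2*y - 1
  integrand = ∂Q/∂x - ∂P/∂y = 1 - 5*y.
Integrating over R: integral_0^1 integral_0^1 (1 - 5*y) dx dy = -3/2.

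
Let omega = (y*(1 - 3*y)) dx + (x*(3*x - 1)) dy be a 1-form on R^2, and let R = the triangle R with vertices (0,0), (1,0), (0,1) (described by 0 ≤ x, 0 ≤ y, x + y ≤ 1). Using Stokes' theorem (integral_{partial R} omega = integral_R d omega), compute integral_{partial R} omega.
integral_(partial R) omega = 1

Stokes: integral_partial_R omega = integral_R d omega with d omega = (∂Q/∂x - ∂P/∂y) dx ∧ dy.
  ∂Q/∂x = 6*x - 1
  ∂P/∂y = 1 - 6*y
  integrand = ∂Q/∂x - ∂P/∂y = 6*x + 6*y - 2.
Integrating over R: integral_0^1 integral_0^{1-x} (6*x + 6*y - 2) dy dx = 1.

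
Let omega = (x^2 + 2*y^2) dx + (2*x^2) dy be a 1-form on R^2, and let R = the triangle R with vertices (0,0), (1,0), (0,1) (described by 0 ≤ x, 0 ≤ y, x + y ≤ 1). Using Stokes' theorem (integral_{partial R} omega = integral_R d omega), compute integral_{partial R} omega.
integral_(partial R) omega = 0

Stokes: integral_partial_R omega = integral_R d omega with d omega = (∂Q/∂x - ∂P/∂y) dx ∧ dy.
  ∂Q/∂x = 4*x
  ∂P/∂y = 4*y
  integrand = ∂Q/∂x - ∂P/∂y = 4*x - 4*y.
Integrating over R: integral_0^1 integral_0^{1-x} (4*x - 4*y) dy dx = 0.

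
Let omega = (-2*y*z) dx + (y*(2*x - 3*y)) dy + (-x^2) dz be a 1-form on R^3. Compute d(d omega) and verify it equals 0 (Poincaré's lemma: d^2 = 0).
d(d omega) = 0

Step 1: d omega = sum_{i<j} (∂f_j/∂x_i - ∂f_i/∂x_j) dx_i ∧ dx_j:
  coeff of dx ∧ dy: 2*y + 2*z
  coeff of dx ∧ dz: -2*x + 2*y
  coeff of dy ∧ dz: 0
Step 2: Apply d again to each 2-form coefficient. The only possible 3-form in R^3 is dx ∧ dy ∧ dz, with coefficient
  ∂(coeff of dy∧dz)/∂x - ∂(coeff of dx∧dz)/∂y + ∂(coeff of dx∧dy)/∂z
  = ∂/∂x (0) - ∂/∂y (-2*x + 2*y) + ∂/∂z (2*y + 2*z).
Each of these terms simplifies to sums of mixed partials that cancel in pairs. The result is 0 (by equality of mixed partials for smooth functions — Schwarz / Clairaut).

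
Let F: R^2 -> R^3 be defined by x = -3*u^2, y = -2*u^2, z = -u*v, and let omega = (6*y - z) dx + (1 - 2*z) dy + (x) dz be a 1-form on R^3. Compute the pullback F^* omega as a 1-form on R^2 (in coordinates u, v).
F^* omega = (u*(72*u^2 - 11*u*v - 4)) du + (3*u^3) dv

Using F^*(f dg) = (f ∘ F) d(g ∘ F), substitute each coordinate x_i by F_i(u, v) in f_i, and replace dx_i by d F_i = (∂F_i/∂u) du + (∂F_i/∂v) dv.
  For the x component: f_1(F) = u*(-12*u + v); d F_1 = (-6*u) du + (0) dv
  For the y component: f_2(F) = 2*u*v + 1; d F_2 = (-4*u) du + (0) dv
  For the z component: f_3(F) = -3*u^2; d F_3 = (-v) du + (-u) dv
Combining and collecting du, dv coefficients:
  coeff of du: u*(72*u^2 - 11*u*v - 4)
  coeff of dv: 3*u^3
F^* omega = (u*(72*u^2 - 11*u*v - 4)) du + (3*u^3) dv.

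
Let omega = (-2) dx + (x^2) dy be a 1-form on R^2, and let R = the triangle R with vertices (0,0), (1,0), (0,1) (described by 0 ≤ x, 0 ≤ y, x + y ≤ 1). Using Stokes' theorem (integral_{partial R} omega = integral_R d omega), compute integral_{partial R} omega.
integral_(partial R) omega = 1/3

Stokes: integral_partial_R omega = integral_R d omega with d omega = (∂Q/∂x - ∂P/∂y) dx ∧ dy.
  ∂Q/∂x = 2*x
  ∂P/∂y = 0
  integrand = ∂Q/∂x - ∂P/∂y = 2*x.
Integrating over R: integral_0^1 integral_0^{1-x} (2*x) dy dx = 1/3.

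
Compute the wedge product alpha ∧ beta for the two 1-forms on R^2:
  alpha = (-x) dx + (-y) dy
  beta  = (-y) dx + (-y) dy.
alpha ∧ beta = (y*(x - y)) dx ∧ dy

Distribute the wedge, using dx_i ∧ dx_j = -dx_j ∧ dx_i and dx_i ∧ dx_i = 0. For each pair (i, j) with i < j, the coefficient of dx_i ∧ dx_j in alpha ∧ beta is (alpha_i * beta_j - alpha_j * beta_i). Collecting: alpha ∧ beta = (y*(x - y)) dx ∧ dy.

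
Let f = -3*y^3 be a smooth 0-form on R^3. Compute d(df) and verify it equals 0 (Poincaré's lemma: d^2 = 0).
d(df) = 0

Step 1: df = sum_i (∂f/∂x_i) dx_i = (0) dx + (-9*y^2) dy + (0) dz.
Step 2: Apply d again. Using the 1-form formula, the coefficient of dx ∧ dy in d(df) is ∂^2 f/∂x ∂y - ∂^2 f/∂y ∂x = (0) - (0) = 0 (equality of mixed partials for smooth f).
Similarly for dx ∧ dz and dy ∧ dz — all coefficients vanish. So d(df) = 0.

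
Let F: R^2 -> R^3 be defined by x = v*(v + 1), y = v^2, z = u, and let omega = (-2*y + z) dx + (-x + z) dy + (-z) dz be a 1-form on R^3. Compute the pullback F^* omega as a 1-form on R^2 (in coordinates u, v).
F^* omega = (-u) du + (4*u*v + u - 6*v^3 - 4*v^2) dv

Using F^*(f dg) = (f ∘ F) d(g ∘ F), substitute each coordinate x_i by F_i(u, v) in f_i, and replace dx_i by d F_i = (∂F_i/∂u) du + (∂F_i/∂v) dv.
  For the x component: f_1(F) = u - 2*v^2; d F_1 = (0) du + (2*v + 1) dv
  For the y component: f_2(F) = u - v^2 - v; d F_2 = (0) du + (2*v) dv
  For the z component: f_3(F) = -u; d F_3 = (1) du + (0) dv
Combining and collecting du, dv coefficients:
  coeff of du: -u
  coeff of dv: 4*u*v + u - 6*v^3 - 4*v^2
F^* omega = (-u) du + (4*u*v + u - 6*v^3 - 4*v^2) dv.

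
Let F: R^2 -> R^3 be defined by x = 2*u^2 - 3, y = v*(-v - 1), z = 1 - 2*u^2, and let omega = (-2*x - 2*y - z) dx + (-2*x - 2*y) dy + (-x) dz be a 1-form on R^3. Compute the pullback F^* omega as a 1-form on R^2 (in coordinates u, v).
F^* omega = (8*u*(v^2 + v + 1)) du + (8*u^2*v + 4*u^2 - 4*v^3 - 6*v^2 - 14*v - 6) dv

Using F^*(f dg) = (f ∘ F) d(g ∘ F), substitute each coordinate x_i by F_i(u, v) in f_i, and replace dx_i by d F_i = (∂F_i/∂u) du + (∂F_i/∂v) dv.
  For the x component: f_1(F) = -2*u^2 + 2*v^2 + 2*v + 5; d F_1 = (4*u) du + (0) dv
  For the y component: f_2(F) = -4*u^2 + 2*v^2 + 2*v + 6; d F_2 = (0) du + (-2*v - 1) dv
  For the z component: f_3(F) = 3 - 2*u^2; d F_3 = (-4*u) du + (0) dv
Combining and collecting du, dv coefficients:
  coeff of du: 8*u*(v^2 + v + 1)
  coeff of dv: 8*u^2*v + 4*u^2 - 4*v^3 - 6*v^2 - 14*v - 6
F^* omega = (8*u*(v^2 + v + 1)) du + (8*u^2*v + 4*u^2 - 4*v^3 - 6*v^2 - 14*v - 6) dv.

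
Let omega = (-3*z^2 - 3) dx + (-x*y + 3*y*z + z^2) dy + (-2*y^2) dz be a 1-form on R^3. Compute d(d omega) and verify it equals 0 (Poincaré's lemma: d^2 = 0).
d(d omega) = 0

Step 1: d omega = sum_{i<j} (∂f_j/∂x_i - ∂f_i/∂x_j) dx_i ∧ dx_j:
  coeff of dx ∧ dy: -y
  coeff of dx ∧ dz: 6*z
  coeff of dy ∧ dz: -7*y - 2*z
Step 2: Apply d again to each 2-form coefficient. The only possible 3-form in R^3 is dx ∧ dy ∧ dz, with coefficient
  ∂(coeff of dy∧dz)/∂x - ∂(coeff of dx∧dz)/∂y + ∂(coeff of dx∧dy)/∂z
  = ∂/∂x (-7*y - 2*z) - ∂/∂y (6*z) + ∂/∂z (-y).
Each of these terms simplifies to sums of mixed partials that cancel in pairs. The result is 0 (by equality of mixed partials for smooth functions — Schwarz / Clairaut).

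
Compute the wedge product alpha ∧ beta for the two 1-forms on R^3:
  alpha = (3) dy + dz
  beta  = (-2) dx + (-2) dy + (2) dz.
alpha ∧ beta = (6) dx ∧ dy + (8) dy ∧ dz + (2) dx ∧ dz

Distribute the wedge, using dx_i ∧ dx_j = -dx_j ∧ dx_i and dx_i ∧ dx_i = 0. For each pair (i, j) with i < j, the coefficient of dx_i ∧ dx_j in alpha ∧ beta is (alpha_i * beta_j - alpha_j * beta_i). Collecting: alpha ∧ beta = (6) dx ∧ dy + (8) dy ∧ dz + (2) dx ∧ dz.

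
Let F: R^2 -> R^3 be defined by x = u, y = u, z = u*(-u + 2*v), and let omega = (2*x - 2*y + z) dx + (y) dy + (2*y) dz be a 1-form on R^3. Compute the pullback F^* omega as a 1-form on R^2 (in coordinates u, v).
F^* omega = (u*(-5*u + 6*v + 1)) du + (4*u^2) dv

Using F^*(f dg) = (f ∘ F) d(g ∘ F), substitute each coordinate x_i by F_i(u, v) in f_i, and replace dx_i by d F_i = (∂F_i/∂u) du + (∂F_i/∂v) dv.
  For the x component: f_1(F) = u*(-u + 2*v); d F_1 = (1) du + (0) dv
  For the y component: f_2(F) = u; d F_2 = (1) du + (0) dv
  For the z component: f_3(F) = 2*u; d F_3 = (-2*u + 2*v) du + (2*u) dv
Combining and collecting du, dv coefficients:
  coeff of du: u*(-5*u + 6*v + 1)
  coeff of dv: 4*u^2
F^* omega = (u*(-5*u + 6*v + 1)) du + (4*u^2) dv.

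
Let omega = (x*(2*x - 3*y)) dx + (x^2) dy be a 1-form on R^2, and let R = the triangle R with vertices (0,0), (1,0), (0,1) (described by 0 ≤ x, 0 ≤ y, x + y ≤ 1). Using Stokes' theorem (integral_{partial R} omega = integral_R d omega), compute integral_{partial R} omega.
integral_(partial R) omega = 5/6

Stokes: integral_partial_R omega = integral_R d omega with d omega = (∂Q/∂x - ∂P/∂y) dx ∧ dy.
  ∂Q/∂x = 2*x
  ∂P/∂y = -3*x
  integrand = ∂Q/∂x - ∂P/∂y = 5*x.
Integrating over R: integral_0^1 integral_0^{1-x} (5*x) dy dx = 5/6.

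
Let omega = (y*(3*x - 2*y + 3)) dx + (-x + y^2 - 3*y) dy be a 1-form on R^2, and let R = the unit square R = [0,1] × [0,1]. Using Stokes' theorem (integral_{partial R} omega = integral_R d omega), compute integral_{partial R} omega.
integral_(partial R) omega = -7/2

Stokes: integral_partial_R omega = integral_R d omega with d omega = (∂Q/∂x - ∂P/∂y) dx ∧ dy.
  ∂Q/∂x = -1
  ∂P/∂y = 3*x - 4*y + 3
  integrand = ∂Q/∂x - ∂P/∂y = -3*x + 4*y - 4.
Integrating over R: integral_0^1 integral_0^1 (-3*x + 4*y - 4) dx dy = -7/2.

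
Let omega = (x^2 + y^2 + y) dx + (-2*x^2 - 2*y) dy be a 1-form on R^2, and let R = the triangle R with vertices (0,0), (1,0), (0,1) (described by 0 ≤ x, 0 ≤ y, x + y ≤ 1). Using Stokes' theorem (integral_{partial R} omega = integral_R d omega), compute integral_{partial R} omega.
integral_(partial R) omega = -3/2

Stokes: integral_partial_R omega = integral_R d omega with d omega = (∂Q/∂x - ∂P/∂y) dx ∧ dy.
  ∂Q/∂x = -4*x
  ∂P/∂y = 2*y + 1
  integrand = ∂Q/∂x - ∂P/∂y = -4*x - 2*y - 1.
Integrating over R: integral_0^1 integral_0^{1-x} (-4*x - 2*y - 1) dy dx = -3/2.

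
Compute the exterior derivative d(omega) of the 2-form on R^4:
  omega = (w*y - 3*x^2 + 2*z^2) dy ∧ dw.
d(omega) = (-6*x) dx ∧ dy ∧ dw + (-4*z) dy ∧ dz ∧ dw

For a 2-form omega = sum_{i<j} g_{ij} dx_i ∧ dx_j, the exterior derivative is
  d(omega) = sum_{i<j} d(g_{ij}) ∧ dx_i ∧ dx_j = sum_{i<j, k} (∂g_{ij}/∂x_k) dx_k ∧ dx_i ∧ dx_j.
Expand each term, using dx_k ∧ dx_i ∧ dx_j = sgn(permutation) dx_{(a)} ∧ dx_{(b)} ∧ dx_{(c)} with (a < b < c) sorted:
  d(w*y - 3*x^2 + 2*z^2) includes (∂/∂x)(w*y - 3*x^2 + 2*z^2) dx = (-6*x) dx, which multiplied by dy ∧ dw gives (-6*x) dx ∧ dy ∧ dw
  d(w*y - 3*x^2 + 2*z^2) includes (∂/∂z)(w*y - 3*x^2 + 2*z^2) dz = (4*z) dz, which multiplied by dy ∧ dw gives (-4*z) dy ∧ dz ∧ dw
Collecting like 3-forms: d(omega) = (-6*x) dx ∧ dy ∧ dw + (-4*z) dy ∧ dz ∧ dw.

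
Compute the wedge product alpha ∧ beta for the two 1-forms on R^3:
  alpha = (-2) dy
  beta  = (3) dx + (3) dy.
alpha ∧ beta = (6) dx ∧ dy

Distribute the wedge, using dx_i ∧ dx_j = -dx_j ∧ dx_i and dx_i ∧ dx_i = 0. For each pair (i, j) with i < j, the coefficient of dx_i ∧ dx_j in alpha ∧ beta is (alpha_i * beta_j - alpha_j * beta_i). Collecting: alpha ∧ beta = (6) dx ∧ dy.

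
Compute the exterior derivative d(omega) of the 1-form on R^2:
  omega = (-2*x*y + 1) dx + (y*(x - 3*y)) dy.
d(omega) = (2*x + y) dx ∧ dy

For a 1-form omega = sum_i f_i dx_i, the exterior derivative is
  d(omega) = sum_{i < j} (∂f_j/∂x_i - ∂f_i/∂x_j) dx_i ∧ dx_j.
  coefficient of dx ∧ dy: ∂f_2/∂x - ∂f_1/∂y = ∂(y*(x - 3*y))/∂x - ∂(-2*x*y + 1)/∂y = 2*x + y
Assembling: d(omega) = (2*x + y) dx ∧ dy.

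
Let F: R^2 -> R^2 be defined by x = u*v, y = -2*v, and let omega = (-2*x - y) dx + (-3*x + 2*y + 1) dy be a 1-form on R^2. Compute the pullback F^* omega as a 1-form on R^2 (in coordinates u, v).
F^* omega = (2*v^2*(1 - u)) du + (-2*u^2*v + 8*u*v + 8*v - 2) dv

Using F^*(f dg) = (f ∘ F) d(g ∘ F), substitute each coordinate x_i by F_i(u, v) in f_i, and replace dx_i by d F_i = (∂F_i/∂u) du + (∂F_i/∂v) dv.
  For the x component: f_1(F) = 2*v*(1 - u); d F_1 = (v) du + (u) dv
  For the y component: f_2(F) = -3*u*v - 4*v + 1; d F_2 = (0) du + (-2) dv
Combining and collecting du, dv coefficients:
  coeff of du: 2*v^2*(1 - u)
  coeff of dv: -2*u^2*v + 8*u*v + 8*v - 2
F^* omega = (2*v^2*(1 - u)) du + (-2*u^2*v + 8*u*v + 8*v - 2) dv.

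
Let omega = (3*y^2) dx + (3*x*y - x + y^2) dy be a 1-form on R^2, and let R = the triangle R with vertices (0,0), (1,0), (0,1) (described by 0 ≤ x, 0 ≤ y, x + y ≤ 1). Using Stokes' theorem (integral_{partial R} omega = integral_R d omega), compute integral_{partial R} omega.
integral_(partial R) omega = -1

Stokes: integral_partial_R omega = integral_R d omega with d omega = (∂Q/∂x - ∂P/∂y) dx ∧ dy.
  ∂Q/∂x = 3*y - 1
  ∂P/∂y = 6*y
  integrand = ∂Q/∂x - ∂P/∂y = -3*y - 1.
Integrating over R: integral_0^1 integral_0^{1-x} (-3*y - 1) dy dx = -1.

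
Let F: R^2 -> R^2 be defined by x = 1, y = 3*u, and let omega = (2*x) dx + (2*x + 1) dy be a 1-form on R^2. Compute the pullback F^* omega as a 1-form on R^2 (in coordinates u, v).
F^* omega = (9) du

Using F^*(f dg) = (f ∘ F) d(g ∘ F), substitute each coordinate x_i by F_i(u, v) in f_i, and replace dx_i by d F_i = (∂F_i/∂u) du + (∂F_i/∂v) dv.
  For the x component: f_1(F) = 2; d F_1 = (0) du + (0) dv
  For the y component: f_2(F) = 3; d F_2 = (3) du + (0) dv
Combining and collecting du, dv coefficients:
  coeff of du: 9
  coeff of dv: 0
F^* omega = (9) du.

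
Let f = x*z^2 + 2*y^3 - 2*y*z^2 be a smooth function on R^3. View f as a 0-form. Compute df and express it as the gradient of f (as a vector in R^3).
df = (z^2) dx + (6*y^2 - 2*z^2) dy + (2*z*(x - 2*y)) dz; grad f = (z^2, 6*y^2 - 2*z^2, 2*z*(x - 2*y))

For a 0-form f, d f = (∂f/∂x) dx + (∂f/∂y) dy + (∂f/∂z) dz. The components of the vector representation are exactly the entries of grad f in Cartesian coordinates:
  ∂f/∂x = z^2
  ∂f/∂y = 6*y^2 - 2*z^2
  ∂f/∂z = 2*z*(x - 2*y).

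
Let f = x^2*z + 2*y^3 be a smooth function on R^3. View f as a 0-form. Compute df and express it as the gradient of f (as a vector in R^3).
df = (2*x*z) dx + (6*y^2) dy + (x^2) dz; grad f = (2*x*z, 6*y^2, x^2)

For a 0-form f, d f = (∂f/∂x) dx + (∂f/∂y) dy + (∂f/∂z) dz. The components of the vector representation are exactly the entries of grad f in Cartesian coordinates:
  ∂f/∂x = 2*x*z
  ∂f/∂y = 6*y^2
  ∂f/∂z = x^2.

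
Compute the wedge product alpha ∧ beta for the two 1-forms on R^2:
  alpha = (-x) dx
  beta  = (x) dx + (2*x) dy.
alpha ∧ beta = (-2*x^2) dx ∧ dy

Distribute the wedge, using dx_i ∧ dx_j = -dx_j ∧ dx_i and dx_i ∧ dx_i = 0. For each pair (i, j) with i < j, the coefficient of dx_i ∧ dx_j in alpha ∧ beta is (alpha_i * beta_j - alpha_j * beta_i). Collecting: alpha ∧ beta = (-2*x^2) dx ∧ dy.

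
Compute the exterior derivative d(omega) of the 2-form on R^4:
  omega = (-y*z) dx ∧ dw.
d(omega) = (z) dx ∧ dy ∧ dw + (y) dx ∧ dz ∧ dw

For a 2-form omega = sum_{i<j} g_{ij} dx_i ∧ dx_j, the exterior derivative is
  d(omega) = sum_{i<j} d(g_{ij}) ∧ dx_i ∧ dx_j = sum_{i<j, k} (∂g_{ij}/∂x_k) dx_k ∧ dx_i ∧ dx_j.
Expand each term, using dx_k ∧ dx_i ∧ dx_j = sgn(permutation) dx_{(a)} ∧ dx_{(b)} ∧ dx_{(c)} with (a < b < c) sorted:
  d(-y*z) includes (∂/∂y)(-y*z) dy = (-z) dy, which multiplied by dx ∧ dw gives (z) dx ∧ dy ∧ dw
  d(-y*z) includes (∂/∂z)(-y*z) dz = (-y) dz, which multiplied by dx ∧ dw gives (y) dx ∧ dz ∧ dw
Collecting like 3-forms: d(omega) = (z) dx ∧ dy ∧ dw + (y) dx ∧ dz ∧ dw.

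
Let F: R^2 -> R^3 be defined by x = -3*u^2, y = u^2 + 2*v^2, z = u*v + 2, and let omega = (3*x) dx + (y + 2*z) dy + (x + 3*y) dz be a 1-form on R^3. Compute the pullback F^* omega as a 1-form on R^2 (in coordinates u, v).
F^* omega = (56*u^3 + 4*u^2*v + 4*u*v^2 + 8*u + 6*v^3) du + (2*v*(2*u^2 + 7*u*v + 4*v^2 + 8)) dv

Using F^*(f dg) = (f ∘ F) d(g ∘ F), substitute each coordinate x_i by F_i(u, v) in f_i, and replace dx_i by d F_i = (∂F_i/∂u) du + (∂F_i/∂v) dv.
  For the x component: f_1(F) = -9*u^2; d F_1 = (-6*u) du + (0) dv
  For the y component: f_2(F) = u^2 + 2*u*v + 2*v^2 + 4; d F_2 = (2*u) du + (4*v) dv
  For the z component: f_3(F) = 6*v^2; d F_3 = (v) du + (u) dv
Combining and collecting du, dv coefficients:
  coeff of du: 56*u^3 + 4*u^2*v + 4*u*v^2 + 8*u + 6*v^3
  coeff of dv: 2*v*(2*u^2 + 7*u*v + 4*v^2 + 8)
F^* omega = (56*u^3 + 4*u^2*v + 4*u*v^2 + 8*u + 6*v^3) du + (2*v*(2*u^2 + 7*u*v + 4*v^2 + 8)) dv.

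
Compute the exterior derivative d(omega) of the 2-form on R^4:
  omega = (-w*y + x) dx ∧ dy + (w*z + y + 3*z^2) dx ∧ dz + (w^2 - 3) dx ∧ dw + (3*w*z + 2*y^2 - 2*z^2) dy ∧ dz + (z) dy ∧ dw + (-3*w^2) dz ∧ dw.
d(omega) = (-y) dx ∧ dy ∧ dw + (-1) dx ∧ dy ∧ dz + (z) dx ∧ dz ∧ dw + (3*z - 1) dy ∧ dz ∧ dw

For a 2-form omega = sum_{i<j} g_{ij} dx_i ∧ dx_j, the exterior derivative is
  d(omega) = sum_{i<j} d(g_{ij}) ∧ dx_i ∧ dx_j = sum_{i<j, k} (∂g_{ij}/∂x_k) dx_k ∧ dx_i ∧ dx_j.
Expand each term, using dx_k ∧ dx_i ∧ dx_j = sgn(permutation) dx_{(a)} ∧ dx_{(b)} ∧ dx_{(c)} with (a < b < c) sorted:
  d(-w*y + x) includes (∂/∂w)(-w*y + x) dw = (-y) dw, which multiplied by dx ∧ dy gives (-y) dx ∧ dy ∧ dw
  d(w*z + y + 3*z^2) includes (∂/∂y)(w*z + y + 3*z^2) dy = (1) dy, which multiplied by dx ∧ dz gives (-1) dx ∧ dy ∧ dz
  d(w*z + y + 3*z^2) includes (∂/∂w)(w*z + y + 3*z^2) dw = (z) dw, which multiplied by dx ∧ dz gives (z) dx ∧ dz ∧ dw
  d(3*w*z + 2*y^2 - 2*z^2) includes (∂/∂w)(3*w*z + 2*y^2 - 2*z^2) dw = (3*z) dw, which multiplied by dy ∧ dz gives (3*z) dy ∧ dz ∧ dw
  d(z) includes (∂/∂z)(z) dz = (1) dz, which multiplied by dy ∧ dw gives (-1) dy ∧ dz ∧ dw
Collecting like 3-forms: d(omega) = (-y) dx ∧ dy ∧ dw + (-1) dx ∧ dy ∧ dz + (z) dx ∧ dz ∧ dw + (3*z - 1) dy ∧ dz ∧ dw.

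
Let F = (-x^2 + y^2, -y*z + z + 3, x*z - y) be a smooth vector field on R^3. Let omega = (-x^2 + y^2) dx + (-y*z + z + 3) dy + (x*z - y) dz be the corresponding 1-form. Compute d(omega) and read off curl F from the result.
d(omega) = (y - 2) dy ∧ dz + (-z) dz ∧ dx + (-2*y) dx ∧ dy; curl F = (y - 2, -z, -2*y)

d omega = sum_{i<j} (∂f_j/∂x_i - ∂f_i/∂x_j) dx_i ∧ dx_j. Under the identification (dy ∧ dz, dz ∧ dx, dx ∧ dy) ↔ (e_x, e_y, e_z), the coefficients are exactly the components of curl F. Compute:
  ∂R/∂y - ∂Q/∂z = (-1) - (1 - y) = y - 2
  ∂P/∂z - ∂R/∂x = (0) - (z) = -z
  ∂Q/∂x - ∂P/∂y = (0) - (2*y) = -2*y.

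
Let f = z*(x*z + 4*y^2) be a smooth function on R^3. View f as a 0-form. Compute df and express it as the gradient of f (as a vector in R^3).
df = (z^2) dx + (8*y*z) dy + (2*x*z + 4*y^2) dz; grad f = (z^2, 8*y*z, 2*x*z + 4*y^2)

For a 0-form f, d f = (∂f/∂x) dx + (∂f/∂y) dy + (∂f/∂z) dz. The components of the vector representation are exactly the entries of grad f in Cartesian coordinates:
  ∂f/∂x = z^2
  ∂f/∂y = 8*y*z
  ∂f/∂z = 2*x*z + 4*y^2.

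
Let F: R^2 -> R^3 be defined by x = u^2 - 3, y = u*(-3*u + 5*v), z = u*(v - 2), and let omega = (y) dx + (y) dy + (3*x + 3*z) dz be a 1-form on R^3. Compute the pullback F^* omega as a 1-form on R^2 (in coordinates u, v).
F^* omega = (12*u^3 - 32*u^2*v - 6*u^2 + 28*u*v^2 - 12*u*v + 12*u - 9*v + 18) du + (u*(-12*u^2 + 28*u*v - 6*u - 9)) dv

Using F^*(f dg) = (f ∘ F) d(g ∘ F), substitute each coordinate x_i by F_i(u, v) in f_i, and replace dx_i by d F_i = (∂F_i/∂u) du + (∂F_i/∂v) dv.
  For the x component: f_1(F) = u*(-3*u + 5*v); d F_1 = (2*u) du + (0) dv
  For the y component: f_2(F) = u*(-3*u + 5*v); d F_2 = (-6*u + 5*v) du + (5*u) dv
  For the z component: f_3(F) = 3*u^2 + 3*u*v - 6*u - 9; d F_3 = (v - 2) du + (u) dv
Combining and collecting du, dv coefficients:
  coeff of du: 12*u^3 - 32*u^2*v - 6*u^2 + 28*u*v^2 - 12*u*v + 12*u - 9*v + 18
  coeff of dv: u*(-12*u^2 + 28*u*v - 6*u - 9)
F^* omega = (12*u^3 - 32*u^2*v - 6*u^2 + 28*u*v^2 - 12*u*v + 12*u - 9*v + 18) du + (u*(-12*u^2 + 28*u*v - 6*u - 9)) dv.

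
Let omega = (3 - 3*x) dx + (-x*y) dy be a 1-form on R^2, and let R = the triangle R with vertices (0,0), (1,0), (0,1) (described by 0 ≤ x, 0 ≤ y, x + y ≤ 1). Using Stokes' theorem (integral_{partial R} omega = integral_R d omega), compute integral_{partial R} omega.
integral_(partial R) omega = -1/6

Stokes: integral_partial_R omega = integral_R d omega with d omega = (∂Q/∂x - ∂P/∂y) dx ∧ dy.
  ∂Q/∂x = -y
  ∂P/∂y = 0
  integrand = ∂Q/∂x - ∂P/∂y = -y.
Integrating over R: integral_0^1 integral_0^{1-x} (-y) dy dx = -1/6.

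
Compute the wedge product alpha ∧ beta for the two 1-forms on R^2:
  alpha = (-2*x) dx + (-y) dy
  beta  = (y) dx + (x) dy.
alpha ∧ beta = (-2*x^2 + y^2) dx ∧ dy

Distribute the wedge, using dx_i ∧ dx_j = -dx_j ∧ dx_i and dx_i ∧ dx_i = 0. For each pair (i, j) with i < j, the coefficient of dx_i ∧ dx_j in alpha ∧ beta is (alpha_i * beta_j - alpha_j * beta_i). Collecting: alpha ∧ beta = (-2*x^2 + y^2) dx ∧ dy.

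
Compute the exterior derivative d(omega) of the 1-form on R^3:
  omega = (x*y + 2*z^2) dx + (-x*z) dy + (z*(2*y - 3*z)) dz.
d(omega) = (-x - z) dx ∧ dy + (-4*z) dx ∧ dz + (x + 2*z) dy ∧ dz

For a 1-form omega = sum_i f_i dx_i, the exterior derivative is
  d(omega) = sum_{i < j} (∂f_j/∂x_i - ∂f_i/∂x_j) dx_i ∧ dx_j.
  coefficient of dx ∧ dy: ∂f_2/∂x - ∂f_1/∂y = ∂(-x*z)/∂x - ∂(x*y + 2*z^2)/∂y = -x - z
  coefficient of dx ∧ dz: ∂f_3/∂x - ∂f_1/∂z = ∂(z*(2*y - 3*z))/∂x - ∂(x*y + 2*z^2)/∂z = -4*z
  coefficient of dy ∧ dz: ∂f_3/∂y - ∂f_2/∂z = ∂(z*(2*y - 3*z))/∂y - ∂(-x*z)/∂z = x + 2*z
Assembling: d(omega) = (-x - z) dx ∧ dy + (-4*z) dx ∧ dz + (x + 2*z) dy ∧ dz.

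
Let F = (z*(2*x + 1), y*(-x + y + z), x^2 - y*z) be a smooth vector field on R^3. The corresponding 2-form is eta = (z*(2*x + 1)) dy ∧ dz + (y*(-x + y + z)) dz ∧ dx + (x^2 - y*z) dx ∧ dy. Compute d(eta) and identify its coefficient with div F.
d(eta) = (-x + y + 3*z) dx ∧ dy ∧ dz; div F = -x + y + 3*z

For a 2-form in R^3 of the form above, applying d gives a 3-form with coefficient ∂P/∂x + ∂Q/∂y + ∂R/∂z:
  ∂P/∂x = 2*z
  ∂Q/∂y = -x + 2*y + z
  ∂R/∂z = -y
Sum = -x + y + 3*z, which is exactly div F.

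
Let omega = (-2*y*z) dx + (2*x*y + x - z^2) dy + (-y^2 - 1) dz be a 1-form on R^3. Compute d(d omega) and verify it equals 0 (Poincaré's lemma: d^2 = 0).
d(d omega) = 0

Step 1: d omega = sum_{i<j} (∂f_j/∂x_i - ∂f_i/∂x_j) dx_i ∧ dx_j:
  coeff of dx ∧ dy: 2*y + 2*z + 1
  coeff of dx ∧ dz: 2*y
  coeff of dy ∧ dz: -2*y + 2*z
Step 2: Apply d again to each 2-form coefficient. The only possible 3-form in R^3 is dx ∧ dy ∧ dz, with coefficient
  ∂(coeff of dy∧dz)/∂x - ∂(coeff of dx∧dz)/∂y + ∂(coeff of dx∧dy)/∂z
  = ∂/∂x (-2*y + 2*z) - ∂/∂y (2*y) + ∂/∂z (2*y + 2*z + 1).
Each of these terms simplifies to sums of mixed partials that cancel in pairs. The result is 0 (by equality of mixed partials for smooth functions — Schwarz / Clairaut).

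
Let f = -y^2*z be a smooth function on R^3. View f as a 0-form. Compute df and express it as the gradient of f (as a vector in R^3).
df = (0) dx + (-2*y*z) dy + (-y^2) dz; grad f = (0, -2*y*z, -y^2)

For a 0-form f, d f = (∂f/∂x) dx + (∂f/∂y) dy + (∂f/∂z) dz. The components of the vector representation are exactly the entries of grad f in Cartesian coordinates:
  ∂f/∂x = 0
  ∂f/∂y = -2*y*z
  ∂f/∂z = -y^2.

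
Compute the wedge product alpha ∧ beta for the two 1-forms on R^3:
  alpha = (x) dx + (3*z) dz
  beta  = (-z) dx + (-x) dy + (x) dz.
alpha ∧ beta = (-x^2) dx ∧ dy + (x^2 + 3*z^2) dx ∧ dz + (3*x*z) dy ∧ dz

Distribute the wedge, using dx_i ∧ dx_j = -dx_j ∧ dx_i and dx_i ∧ dx_i = 0. For each pair (i, j) with i < j, the coefficient of dx_i ∧ dx_j in alpha ∧ beta is (alpha_i * beta_j - alpha_j * beta_i). Collecting: alpha ∧ beta = (-x^2) dx ∧ dy + (x^2 + 3*z^2) dx ∧ dz + (3*x*z) dy ∧ dz.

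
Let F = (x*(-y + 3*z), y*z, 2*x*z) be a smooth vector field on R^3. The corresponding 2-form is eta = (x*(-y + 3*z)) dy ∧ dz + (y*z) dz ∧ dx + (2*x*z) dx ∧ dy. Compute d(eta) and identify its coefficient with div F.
d(eta) = (2*x - y + 4*z) dx ∧ dy ∧ dz; div F = 2*x - y + 4*z

For a 2-form in R^3 of the form above, applying d gives a 3-form with coefficient ∂P/∂x + ∂Q/∂y + ∂R/∂z:
  ∂P/∂x = -y + 3*z
  ∂Q/∂y = z
  ∂R/∂z = 2*x
Sum = 2*x - y + 4*z, which is exactly div F.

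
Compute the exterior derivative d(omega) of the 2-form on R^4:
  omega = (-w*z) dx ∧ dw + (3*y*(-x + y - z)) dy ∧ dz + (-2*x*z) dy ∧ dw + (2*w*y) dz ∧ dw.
d(omega) = (w) dx ∧ dz ∧ dw + (-3*y) dx ∧ dy ∧ dz + (-2*z) dx ∧ dy ∧ dw + (2*w + 2*x) dy ∧ dz ∧ dw

For a 2-form omega = sum_{i<j} g_{ij} dx_i ∧ dx_j, the exterior derivative is
  d(omega) = sum_{i<j} d(g_{ij}) ∧ dx_i ∧ dx_j = sum_{i<j, k} (∂g_{ij}/∂x_k) dx_k ∧ dx_i ∧ dx_j.
Expand each term, using dx_k ∧ dx_i ∧ dx_j = sgn(permutation) dx_{(a)} ∧ dx_{(b)} ∧ dx_{(c)} with (a < b < c) sorted:
  d(-w*z) includes (∂/∂z)(-w*z) dz = (-w) dz, which multiplied by dx ∧ dw gives (w) dx ∧ dz ∧ dw
  d(3*y*(-x + y - z)) includes (∂/∂x)(3*y*(-x + y - z)) dx = (-3*y) dx, which multiplied by dy ∧ dz gives (-3*y) dx ∧ dy ∧ dz
  d(-2*x*z) includes (∂/∂x)(-2*x*z) dx = (-2*z) dx, which multiplied by dy ∧ dw gives (-2*z) dx ∧ dy ∧ dw
  d(-2*x*z) includes (∂/∂z)(-2*x*z) dz = (-2*x) dz, which multiplied by dy ∧ dw gives (2*x) dy ∧ dz ∧ dw
  d(2*w*y) includes (∂/∂y)(2*w*y) dy = (2*w) dy, which multiplied by dz ∧ dw gives (2*w) dy ∧ dz ∧ dw
Collecting like 3-forms: d(omega) = (w) dx ∧ dz ∧ dw + (-3*y) dx ∧ dy ∧ dz + (-2*z) dx ∧ dy ∧ dw + (2*w + 2*x) dy ∧ dz ∧ dw.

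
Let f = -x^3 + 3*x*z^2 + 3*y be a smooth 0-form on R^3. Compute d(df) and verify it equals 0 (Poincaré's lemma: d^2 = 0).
d(df) = 0

Step 1: df = sum_i (∂f/∂x_i) dx_i = (-3*x^2 + 3*z^2) dx + (3) dy + (6*x*z) dz.
Step 2: Apply d again. Using the 1-form formula, the coefficient of dx ∧ dy in d(df) is ∂^2 f/∂x ∂y - ∂^2 f/∂y ∂x = (0) - (0) = 0 (equality of mixed partials for smooth f).
Similarly for dx ∧ dz and dy ∧ dz — all coefficients vanish. So d(df) = 0.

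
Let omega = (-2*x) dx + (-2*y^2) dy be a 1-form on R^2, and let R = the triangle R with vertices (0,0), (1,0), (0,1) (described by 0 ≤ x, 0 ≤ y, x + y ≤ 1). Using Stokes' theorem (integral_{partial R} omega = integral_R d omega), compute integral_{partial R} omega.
integral_(partial R) omega = 0

Stokes: integral_partial_R omega = integral_R d omega with d omega = (∂Q/∂x - ∂P/∂y) dx ∧ dy.
  ∂Q/∂x = 0
  ∂P/∂y = 0
  integrand = ∂Q/∂x - ∂P/∂y = 0.
Integrating over R: integral_0^1 integral_0^{1-x} (0) dy dx = 0.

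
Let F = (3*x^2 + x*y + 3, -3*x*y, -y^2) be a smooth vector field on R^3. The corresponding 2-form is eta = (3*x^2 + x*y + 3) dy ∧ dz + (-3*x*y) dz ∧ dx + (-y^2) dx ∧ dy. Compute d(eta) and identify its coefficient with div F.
d(eta) = (3*x + y) dx ∧ dy ∧ dz; div F = 3*x + y

For a 2-form in R^3 of the form above, applying d gives a 3-form with coefficient ∂P/∂x + ∂Q/∂y + ∂R/∂z:
  ∂P/∂x = 6*x + y
  ∂Q/∂y = -3*x
  ∂R/∂z = 0
Sum = 3*x + y, which is exactly div F.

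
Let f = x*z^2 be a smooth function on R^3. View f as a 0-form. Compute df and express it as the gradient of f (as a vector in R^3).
df = (z^2) dx + (0) dy + (2*x*z) dz; grad f = (z^2, 0, 2*x*z)

For a 0-form f, d f = (∂f/∂x) dx + (∂f/∂y) dy + (∂f/∂z) dz. The components of the vector representation are exactly the entries of grad f in Cartesian coordinates:
  ∂f/∂x = z^2
  ∂f/∂y = 0
  ∂f/∂z = 2*x*z.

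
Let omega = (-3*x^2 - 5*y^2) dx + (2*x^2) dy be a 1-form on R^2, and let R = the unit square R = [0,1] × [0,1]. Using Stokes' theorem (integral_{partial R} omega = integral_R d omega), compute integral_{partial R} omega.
integral_(partial R) omega = 7

Stokes: integral_partial_R omega = integral_R d omega with d omega = (∂Q/∂x - ∂P/∂y) dx ∧ dy.
  ∂Q/∂x = 4*x
  ∂P/∂y = -10*y
  integrand = ∂Q/∂x - ∂P/∂y = 4*x + 10*y.
Integrating over R: integral_0^1 integral_0^1 (4*x + 10*y) dx dy = 7.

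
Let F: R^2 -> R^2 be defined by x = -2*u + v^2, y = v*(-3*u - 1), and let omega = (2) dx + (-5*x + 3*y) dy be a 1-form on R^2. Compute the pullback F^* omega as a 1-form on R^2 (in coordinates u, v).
F^* omega = (27*u*v^2 - 30*u*v + 15*v^3 + 9*v^2 - 4) du + (27*u^2*v - 30*u^2 + 15*u*v^2 + 18*u*v - 10*u + 5*v^2 + 7*v) dv

Using F^*(f dg) = (f ∘ F) d(g ∘ F), substitute each coordinate x_i by F_i(u, v) in f_i, and replace dx_i by d F_i = (∂F_i/∂u) du + (∂F_i/∂v) dv.
  For the x component: f_1(F) = 2; d F_1 = (-2) du + (2*v) dv
  For the y component: f_2(F) = -9*u*v + 10*u - 5*v^2 - 3*v; d F_2 = (-3*v) du + (-3*u - 1) dv
Combining and collecting du, dv coefficients:
  coeff of du: 27*u*v^2 - 30*u*v + 15*v^3 + 9*v^2 - 4
  coeff of dv: 27*u^2*v - 30*u^2 + 15*u*v^2 + 18*u*v - 10*u + 5*v^2 + 7*v
F^* omega = (27*u*v^2 - 30*u*v + 15*v^3 + 9*v^2 - 4) du + (27*u^2*v - 30*u^2 + 15*u*v^2 + 18*u*v - 10*u + 5*v^2 + 7*v) dv.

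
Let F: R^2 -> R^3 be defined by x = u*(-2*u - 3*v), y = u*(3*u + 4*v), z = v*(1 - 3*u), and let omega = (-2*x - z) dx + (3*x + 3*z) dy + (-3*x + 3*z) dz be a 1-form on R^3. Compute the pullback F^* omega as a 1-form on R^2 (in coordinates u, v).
F^* omega = (-52*u^3 - 198*u^2*v - 99*u*v^2 + 22*u*v + 6*v^2) du + (-54*u^3 - 99*u^2*v + 6*u^2 + 6*u*v + 3*v) dv

Using F^*(f dg) = (f ∘ F) d(g ∘ F), substitute each coordinate x_i by F_i(u, v) in f_i, and replace dx_i by d F_i = (∂F_i/∂u) du + (∂F_i/∂v) dv.
  For the x component: f_1(F) = 4*u^2 + 9*u*v - v; d F_1 = (-4*u - 3*v) du + (-3*u) dv
  For the y component: f_2(F) = -6*u^2 - 18*u*v + 3*v; d F_2 = (6*u + 4*v) du + (4*u) dv
  For the z component: f_3(F) = 6*u^2 + 3*v; d F_3 = (-3*v) du + (1 - 3*u) dv
Combining and collecting du, dv coefficients:
  coeff of du: -52*u^3 - 198*u^2*v - 99*u*v^2 + 22*u*v + 6*v^2
  coeff of dv: -54*u^3 - 99*u^2*v + 6*u^2 + 6*u*v + 3*v
F^* omega = (-52*u^3 - 198*u^2*v - 99*u*v^2 + 22*u*v + 6*v^2) du + (-54*u^3 - 99*u^2*v + 6*u^2 + 6*u*v + 3*v) dv.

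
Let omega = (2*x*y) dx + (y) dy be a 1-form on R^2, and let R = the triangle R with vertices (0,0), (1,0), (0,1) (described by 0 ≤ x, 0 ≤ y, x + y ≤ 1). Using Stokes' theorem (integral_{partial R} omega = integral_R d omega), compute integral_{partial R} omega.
integral_(partial R) omega = -1/3

Stokes: integral_partial_R omega = integral_R d omega with d omega = (∂Q/∂x - ∂P/∂y) dx ∧ dy.
  ∂Q/∂x = 0
  ∂P/∂y = 2*x
  integrand = ∂Q/∂x - ∂P/∂y = -2*x.
Integrating over R: integral_0^1 integral_0^{1-x} (-2*x) dy dx = -1/3.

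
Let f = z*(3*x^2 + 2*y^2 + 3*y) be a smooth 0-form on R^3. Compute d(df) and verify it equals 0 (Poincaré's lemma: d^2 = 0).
d(df) = 0

Step 1: df = sum_i (∂f/∂x_i) dx_i = (6*x*z) dx + (z*(4*y + 3)) dy + (3*x^2 + 2*y^2 + 3*y) dz.
Step 2: Apply d again. Using the 1-form formula, the coefficient of dx ∧ dy in d(df) is ∂^2 f/∂x ∂y - ∂^2 f/∂y ∂x = (0) - (0) = 0 (equality of mixed partials for smooth f).
Similarly for dx ∧ dz and dy ∧ dz — all coefficients vanish. So d(df) = 0.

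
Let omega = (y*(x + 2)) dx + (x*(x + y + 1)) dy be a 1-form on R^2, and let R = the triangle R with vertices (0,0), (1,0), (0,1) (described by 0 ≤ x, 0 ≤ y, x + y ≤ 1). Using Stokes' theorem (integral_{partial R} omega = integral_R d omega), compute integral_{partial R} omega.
integral_(partial R) omega = -1/6

Stokes: integral_partial_R omega = integral_R d omega with d omega = (∂Q/∂x - ∂P/∂y) dx ∧ dy.
  ∂Q/∂x = 2*x + y + 1
  ∂P/∂y = x + 2
  integrand = ∂Q/∂x - ∂P/∂y = x + y - 1.
Integrating over R: integral_0^1 integral_0^{1-x} (x + y - 1) dy dx = -1/6.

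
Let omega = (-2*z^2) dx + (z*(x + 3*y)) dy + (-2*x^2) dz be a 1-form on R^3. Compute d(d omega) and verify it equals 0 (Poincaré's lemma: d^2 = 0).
d(d omega) = 0

Step 1: d omega = sum_{i<j} (∂f_j/∂x_i - ∂f_i/∂x_j) dx_i ∧ dx_j:
  coeff of dx ∧ dy: z
  coeff of dx ∧ dz: -4*x + 4*z
  coeff of dy ∧ dz: -x - 3*y
Step 2: Apply d again to each 2-form coefficient. The only possible 3-form in R^3 is dx ∧ dy ∧ dz, with coefficient
  ∂(coeff of dy∧dz)/∂x - ∂(coeff of dx∧dz)/∂y + ∂(coeff of dx∧dy)/∂z
  = ∂/∂x (-x - 3*y) - ∂/∂y (-4*x + 4*z) + ∂/∂z (z).
Each of these terms simplifies to sums of mixed partials that cancel in pairs. The result is 0 (by equality of mixed partials for smooth functions — Schwarz / Clairaut).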